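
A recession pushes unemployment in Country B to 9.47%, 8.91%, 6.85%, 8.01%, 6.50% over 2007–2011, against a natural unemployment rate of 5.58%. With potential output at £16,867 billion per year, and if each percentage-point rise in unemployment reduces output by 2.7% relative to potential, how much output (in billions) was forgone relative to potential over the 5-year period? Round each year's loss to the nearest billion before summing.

Year 2007: gap = -2.7 × (9.47 - 5.58) = -10.503%, loss ≈ 16867 × 10.503/100 ≈ 1772.
Year 2008: gap = -2.7 × (8.91 - 5.58) = -8.991%, loss ≈ 16867 × 8.991/100 ≈ 1517.
Year 2009: gap = -2.7 × (6.85 - 5.58) = -3.429%, loss ≈ 16867 × 3.429/100 ≈ 578.
Year 2010: gap = -2.7 × (8.01 - 5.58) = -6.561%, loss ≈ 16867 × 6.561/100 ≈ 1107.
Year 2011: gap = -2.7 × (6.5 - 5.58) = -2.484%, loss ≈ 16867 × 2.484/100 ≈ 419.
Total lost output = 1772 + 1517 + 578 + 1107 + 419 = 5393 billion.

£5,393 billion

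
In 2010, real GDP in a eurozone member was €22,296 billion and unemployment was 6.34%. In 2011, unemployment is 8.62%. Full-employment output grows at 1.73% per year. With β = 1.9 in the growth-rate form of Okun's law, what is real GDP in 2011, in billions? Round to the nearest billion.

€21,716 billion

Δu = 8.62 - 6.34 = 2.28 points.
Okun's law (growth form): g_Y = g_Y* - β × Δu = 1.73 - 1.9 × (2.28) = 1.73 - 4.332 = -2.602%.
Real GDP in the next year = 22296 × (1 - 2.602/100) = 22296 × 0.97398 ≈ 21716 billion.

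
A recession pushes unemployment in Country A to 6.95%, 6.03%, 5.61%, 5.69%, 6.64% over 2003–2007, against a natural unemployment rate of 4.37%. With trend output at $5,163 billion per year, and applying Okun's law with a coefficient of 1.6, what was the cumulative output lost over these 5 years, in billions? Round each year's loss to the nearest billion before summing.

Year 2003: gap = -1.6 × (6.95 - 4.37) = -4.128%, loss ≈ 5163 × 4.128/100 ≈ 213.
Year 2004: gap = -1.6 × (6.03 - 4.37) = -2.656%, loss ≈ 5163 × 2.656/100 ≈ 137.
Year 2005: gap = -1.6 × (5.61 - 4.37) = -1.984%, loss ≈ 5163 × 1.984/100 ≈ 102.
Year 2006: gap = -1.6 × (5.69 - 4.37) = -2.112%, loss ≈ 5163 × 2.112/100 ≈ 109.
Year 2007: gap = -1.6 × (6.64 - 4.37) = -3.632%, loss ≈ 5163 × 3.632/100 ≈ 188.
Total lost output = 213 + 137 + 102 + 109 + 188 = 749 billion.

$749 billion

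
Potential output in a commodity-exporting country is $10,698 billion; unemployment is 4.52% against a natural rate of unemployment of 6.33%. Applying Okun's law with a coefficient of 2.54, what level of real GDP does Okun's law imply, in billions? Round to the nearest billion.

Unemployment gap = 4.52 - 6.33 = -1.81 points, so the output gap is -2.54 × (-1.81) = 4.5974%.
Actual GDP = 10698 × (1 + 4.5974/100) = 10698 × 1.045974 ≈ 11190 billion.

$11,190 billion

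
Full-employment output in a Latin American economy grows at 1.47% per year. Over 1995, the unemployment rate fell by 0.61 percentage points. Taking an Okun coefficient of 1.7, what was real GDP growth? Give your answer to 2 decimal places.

Growth-rate Okun's law: g_Y = g_Y* - β × Δu.
g_Y = 1.47 - 1.7 × (-0.61) = 1.47 + 1.037 = 2.507%, i.e. 2.51% to 2 d.p.

2.51%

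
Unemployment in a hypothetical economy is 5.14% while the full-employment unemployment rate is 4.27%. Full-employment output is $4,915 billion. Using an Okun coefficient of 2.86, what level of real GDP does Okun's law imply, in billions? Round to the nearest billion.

$4,793 billion

Unemployment gap = 5.14 - 4.27 = 0.87 points, so the output gap is -2.86 × 0.87 = -2.4882%.
Actual GDP = 4915 × (1 - 2.4882/100) = 4915 × 0.975118 ≈ 4793 billion.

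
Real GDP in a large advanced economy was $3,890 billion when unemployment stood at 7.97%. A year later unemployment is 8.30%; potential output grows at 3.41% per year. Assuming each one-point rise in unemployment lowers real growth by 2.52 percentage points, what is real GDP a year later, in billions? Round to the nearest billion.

Δu = 8.3 - 7.97 = 0.33 points.
Okun's law (growth form): g_Y = g_Y* - β × Δu = 3.41 - 2.52 × (0.33) = 3.41 - 0.8316 = 2.5784%.
Real GDP in the next year = 3890 × (1 + 2.5784/100) = 3890 × 1.025784 ≈ 3990 billion.

$3,990 billion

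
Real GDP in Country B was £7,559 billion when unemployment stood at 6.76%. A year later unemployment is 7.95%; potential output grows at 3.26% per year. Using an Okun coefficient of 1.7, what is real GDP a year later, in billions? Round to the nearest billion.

£7,653 billion

Δu = 7.95 - 6.76 = 1.19 points.
Okun's law (growth form): g_Y = g_Y* - β × Δu = 3.26 - 1.7 × (1.19) = 3.26 - 2.023 = 1.237%.
Real GDP in the next year = 7559 × (1 + 1.237/100) = 7559 × 1.01237 ≈ 7653 billion.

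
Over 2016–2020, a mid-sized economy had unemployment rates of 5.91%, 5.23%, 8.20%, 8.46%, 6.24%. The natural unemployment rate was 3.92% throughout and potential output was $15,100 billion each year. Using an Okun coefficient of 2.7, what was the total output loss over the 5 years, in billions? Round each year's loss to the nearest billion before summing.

Year 2016: gap = -2.7 × (5.91 - 3.92) = -5.373%, loss ≈ 15100 × 5.373/100 ≈ 811.
Year 2017: gap = -2.7 × (5.23 - 3.92) = -3.537%, loss ≈ 15100 × 3.537/100 ≈ 534.
Year 2018: gap = -2.7 × (8.2 - 3.92) = -11.556%, loss ≈ 15100 × 11.556/100 ≈ 1745.
Year 2019: gap = -2.7 × (8.46 - 3.92) = -12.258%, loss ≈ 15100 × 12.258/100 ≈ 1851.
Year 2020: gap = -2.7 × (6.24 - 3.92) = -6.264%, loss ≈ 15100 × 6.264/100 ≈ 946.
Total lost output = 811 + 534 + 1745 + 1851 + 946 = 5887 billion.

$5,887 billion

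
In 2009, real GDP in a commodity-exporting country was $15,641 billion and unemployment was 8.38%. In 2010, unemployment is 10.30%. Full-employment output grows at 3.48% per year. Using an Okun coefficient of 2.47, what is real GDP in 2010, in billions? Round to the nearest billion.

$15,444 billion

Δu = 10.3 - 8.38 = 1.92 points.
Okun's law (growth form): g_Y = g_Y* - β × Δu = 3.48 - 2.47 × (1.92) = 3.48 - 4.7424 = -1.2624%.
Real GDP in the next year = 15641 × (1 - 1.2624/100) = 15641 × 0.987376 ≈ 15444 billion.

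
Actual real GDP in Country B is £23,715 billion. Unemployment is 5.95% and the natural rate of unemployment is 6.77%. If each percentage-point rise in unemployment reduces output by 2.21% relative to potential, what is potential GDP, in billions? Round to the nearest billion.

£23,293 billion

Unemployment gap = 5.95 - 6.77 = -0.82 points, so output gap = -2.21 × (-0.82) = 1.8122%.
Since Y = Y* × (1 + gap/100), Y* = 23715/1.018122 ≈ 23293 billion.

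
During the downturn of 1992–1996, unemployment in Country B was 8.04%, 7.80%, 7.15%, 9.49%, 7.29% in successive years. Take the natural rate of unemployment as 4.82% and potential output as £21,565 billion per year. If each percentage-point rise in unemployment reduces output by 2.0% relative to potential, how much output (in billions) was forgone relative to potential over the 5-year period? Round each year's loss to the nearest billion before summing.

Year 1992: gap = -2.0 × (8.04 - 4.82) = -6.44%, loss ≈ 21565 × 6.44/100 ≈ 1389.
Year 1993: gap = -2.0 × (7.8 - 4.82) = -5.96%, loss ≈ 21565 × 5.96/100 ≈ 1285.
Year 1994: gap = -2.0 × (7.15 - 4.82) = -4.66%, loss ≈ 21565 × 4.66/100 ≈ 1005.
Year 1995: gap = -2.0 × (9.49 - 4.82) = -9.34%, loss ≈ 21565 × 9.34/100 ≈ 2014.
Year 1996: gap = -2.0 × (7.29 - 4.82) = -4.94%, loss ≈ 21565 × 4.94/100 ≈ 1065.
Total lost output = 1389 + 1285 + 1005 + 2014 + 1065 = 6758 billion.

£6,758 billion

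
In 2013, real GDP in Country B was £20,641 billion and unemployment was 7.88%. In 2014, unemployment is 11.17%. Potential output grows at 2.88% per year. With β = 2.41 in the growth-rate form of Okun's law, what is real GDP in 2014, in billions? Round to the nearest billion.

£19,599 billion

Δu = 11.17 - 7.88 = 3.29 points.
Okun's law (growth form): g_Y = g_Y* - β × Δu = 2.88 - 2.41 × (3.29) = 2.88 - 7.9289 = -5.0489%.
Real GDP in the next year = 20641 × (1 - 5.0489/100) = 20641 × 0.949511 ≈ 19599 billion.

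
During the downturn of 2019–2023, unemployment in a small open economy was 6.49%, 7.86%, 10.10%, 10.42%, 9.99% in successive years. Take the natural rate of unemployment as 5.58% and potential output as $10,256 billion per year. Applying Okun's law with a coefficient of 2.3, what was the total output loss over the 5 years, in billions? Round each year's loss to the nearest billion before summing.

Year 2019: gap = -2.3 × (6.49 - 5.58) = -2.093%, loss ≈ 10256 × 2.093/100 ≈ 215.
Year 2020: gap = -2.3 × (7.86 - 5.58) = -5.244%, loss ≈ 10256 × 5.244/100 ≈ 538.
Year 2021: gap = -2.3 × (10.1 - 5.58) = -10.396%, loss ≈ 10256 × 10.396/100 ≈ 1066.
Year 2022: gap = -2.3 × (10.42 - 5.58) = -11.132%, loss ≈ 10256 × 11.132/100 ≈ 1142.
Year 2023: gap = -2.3 × (9.99 - 5.58) = -10.143%, loss ≈ 10256 × 10.143/100 ≈ 1040.
Total lost output = 215 + 538 + 1066 + 1142 + 1040 = 4001 billion.

$4,001 billion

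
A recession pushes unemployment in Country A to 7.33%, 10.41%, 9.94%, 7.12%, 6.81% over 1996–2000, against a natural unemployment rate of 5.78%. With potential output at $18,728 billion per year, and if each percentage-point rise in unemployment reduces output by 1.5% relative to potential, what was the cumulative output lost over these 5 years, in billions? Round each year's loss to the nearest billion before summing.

$3,570 billion

Year 1996: gap = -1.5 × (7.33 - 5.78) = -2.325%, loss ≈ 18728 × 2.325/100 ≈ 435.
Year 1997: gap = -1.5 × (10.41 - 5.78) = -6.945%, loss ≈ 18728 × 6.945/100 ≈ 1301.
Year 1998: gap = -1.5 × (9.94 - 5.78) = -6.24%, loss ≈ 18728 × 6.24/100 ≈ 1169.
Year 1999: gap = -1.5 × (7.12 - 5.78) = -2.01%, loss ≈ 18728 × 2.01/100 ≈ 376.
Year 2000: gap = -1.5 × (6.81 - 5.78) = -1.545%, loss ≈ 18728 × 1.545/100 ≈ 289.
Total lost output = 435 + 1301 + 1169 + 376 + 289 = 3570 billion.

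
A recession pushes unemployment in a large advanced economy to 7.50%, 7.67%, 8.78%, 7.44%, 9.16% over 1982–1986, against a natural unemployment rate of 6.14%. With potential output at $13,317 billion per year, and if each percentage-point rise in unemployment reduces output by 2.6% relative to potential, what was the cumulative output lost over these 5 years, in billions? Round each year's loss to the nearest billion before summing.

$3,411 billion

Year 1982: gap = -2.6 × (7.5 - 6.14) = -3.536%, loss ≈ 13317 × 3.536/100 ≈ 471.
Year 1983: gap = -2.6 × (7.67 - 6.14) = -3.978%, loss ≈ 13317 × 3.978/100 ≈ 530.
Year 1984: gap = -2.6 × (8.78 - 6.14) = -6.864%, loss ≈ 13317 × 6.864/100 ≈ 914.
Year 1985: gap = -2.6 × (7.44 - 6.14) = -3.38%, loss ≈ 13317 × 3.38/100 ≈ 450.
Year 1986: gap = -2.6 × (9.16 - 6.14) = -7.852%, loss ≈ 13317 × 7.852/100 ≈ 1046.
Total lost output = 471 + 530 + 914 + 450 + 1046 = 3411 billion.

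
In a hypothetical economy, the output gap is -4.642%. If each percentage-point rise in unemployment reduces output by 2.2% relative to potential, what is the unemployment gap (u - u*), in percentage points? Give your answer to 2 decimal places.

2.11 percentage points

Okun's law: output gap = -β × (u - u*), so u - u* = -(output gap)/β.
u - u* = -(-4.642)/2.2 = 2.11 percentage points.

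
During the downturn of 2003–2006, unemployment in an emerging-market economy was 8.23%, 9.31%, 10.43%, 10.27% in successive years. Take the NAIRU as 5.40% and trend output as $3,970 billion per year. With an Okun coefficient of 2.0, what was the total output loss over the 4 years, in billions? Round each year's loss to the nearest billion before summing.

Year 2003: gap = -2.0 × (8.23 - 5.4) = -5.66%, loss ≈ 3970 × 5.66/100 ≈ 225.
Year 2004: gap = -2.0 × (9.31 - 5.4) = -7.82%, loss ≈ 3970 × 7.82/100 ≈ 310.
Year 2005: gap = -2.0 × (10.43 - 5.4) = -10.06%, loss ≈ 3970 × 10.06/100 ≈ 399.
Year 2006: gap = -2.0 × (10.27 - 5.4) = -9.74%, loss ≈ 3970 × 9.74/100 ≈ 387.
Total lost output = 225 + 310 + 399 + 387 = 1321 billion.

$1,321 billion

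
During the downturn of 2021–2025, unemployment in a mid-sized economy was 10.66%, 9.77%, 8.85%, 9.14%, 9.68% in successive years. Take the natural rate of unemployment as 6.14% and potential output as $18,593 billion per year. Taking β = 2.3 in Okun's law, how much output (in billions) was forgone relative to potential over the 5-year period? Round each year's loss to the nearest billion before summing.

$7,441 billion

Year 2021: gap = -2.3 × (10.66 - 6.14) = -10.396%, loss ≈ 18593 × 10.396/100 ≈ 1933.
Year 2022: gap = -2.3 × (9.77 - 6.14) = -8.349%, loss ≈ 18593 × 8.349/100 ≈ 1552.
Year 2023: gap = -2.3 × (8.85 - 6.14) = -6.233%, loss ≈ 18593 × 6.233/100 ≈ 1159.
Year 2024: gap = -2.3 × (9.14 - 6.14) = -6.9%, loss ≈ 18593 × 6.9/100 ≈ 1283.
Year 2025: gap = -2.3 × (9.68 - 6.14) = -8.142%, loss ≈ 18593 × 8.142/100 ≈ 1514.
Total lost output = 1933 + 1552 + 1159 + 1283 + 1514 = 7441 billion.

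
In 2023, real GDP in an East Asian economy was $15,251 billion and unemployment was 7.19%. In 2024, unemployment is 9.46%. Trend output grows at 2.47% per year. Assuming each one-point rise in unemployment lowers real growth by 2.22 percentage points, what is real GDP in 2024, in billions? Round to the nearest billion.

Δu = 9.46 - 7.19 = 2.27 points.
Okun's law (growth form): g_Y = g_Y* - β × Δu = 2.47 - 2.22 × (2.27) = 2.47 - 5.0394 = -2.5694%.
Real GDP in the next year = 15251 × (1 - 2.5694/100) = 15251 × 0.974306 ≈ 14859 billion.

$14,859 billion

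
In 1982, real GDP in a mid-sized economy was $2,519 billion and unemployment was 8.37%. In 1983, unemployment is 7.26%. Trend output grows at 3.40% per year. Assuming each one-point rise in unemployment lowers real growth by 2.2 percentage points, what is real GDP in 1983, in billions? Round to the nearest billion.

$2,666 billion

Δu = 7.26 - 8.37 = -1.11 points.
Okun's law (growth form): g_Y = g_Y* - β × Δu = 3.40 - 2.2 × (-1.11) = 3.4 + 2.442 = 5.842%.
Real GDP in the next year = 2519 × (1 + 5.842/100) = 2519 × 1.05842 ≈ 2666 billion.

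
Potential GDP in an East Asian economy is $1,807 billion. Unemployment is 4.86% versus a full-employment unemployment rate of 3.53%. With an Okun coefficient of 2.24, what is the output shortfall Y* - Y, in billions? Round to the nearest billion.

Output gap = -2.24 × (4.86 - 3.53) = -2.24 × 1.33 = -2.9792%.
Actual GDP ≈ 1807 × 0.970208 ≈ 1753 billion, so the shortfall is 1807 - 1753 = 54 billion.

$54 billion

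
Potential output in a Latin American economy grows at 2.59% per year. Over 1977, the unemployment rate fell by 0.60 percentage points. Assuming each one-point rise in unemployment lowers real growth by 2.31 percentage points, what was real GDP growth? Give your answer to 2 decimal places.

3.98%

Growth-rate Okun's law: g_Y = g_Y* - β × Δu.
g_Y = 2.59 - 2.31 × (-0.60) = 2.59 + 1.386 = 3.976%, i.e. 3.98% to 2 d.p.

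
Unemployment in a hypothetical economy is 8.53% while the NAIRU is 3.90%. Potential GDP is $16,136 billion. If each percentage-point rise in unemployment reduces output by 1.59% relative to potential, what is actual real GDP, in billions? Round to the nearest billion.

Unemployment gap = 8.53 - 3.9 = 4.63 points, so the output gap is -1.59 × 4.63 = -7.3617%.
Actual GDP = 16136 × (1 - 7.3617/100) = 16136 × 0.926383 ≈ 14948 billion.

$14,948 billion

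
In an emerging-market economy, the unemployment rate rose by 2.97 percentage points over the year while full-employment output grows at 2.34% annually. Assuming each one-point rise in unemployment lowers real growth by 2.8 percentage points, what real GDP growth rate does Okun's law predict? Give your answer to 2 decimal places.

-5.98%

Growth-rate Okun's law: g_Y = g_Y* - β × Δu.
g_Y = 2.34 - 2.8 × (2.97) = 2.34 - 8.316 = -5.976%, i.e. -5.98% to 2 d.p.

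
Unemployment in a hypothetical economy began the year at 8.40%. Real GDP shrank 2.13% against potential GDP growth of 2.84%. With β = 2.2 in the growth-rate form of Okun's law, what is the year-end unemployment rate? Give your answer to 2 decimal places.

Growth-rate Okun's law: g_Y = g_Y* - β × Δu, so Δu = (g_Y* - g_Y)/β.
Δu = (2.84 + 2.13)/2.2 = 4.97/2.2 = 2.26 percentage points.
Year-end unemployment = 8.4 + 2.26 = 10.66%.

10.66%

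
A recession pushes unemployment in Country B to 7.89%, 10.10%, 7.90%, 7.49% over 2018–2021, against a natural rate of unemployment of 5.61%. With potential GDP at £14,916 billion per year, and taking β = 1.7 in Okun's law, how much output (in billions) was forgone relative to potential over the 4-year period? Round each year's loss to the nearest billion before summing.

£2,775 billion

Year 2018: gap = -1.7 × (7.89 - 5.61) = -3.876%, loss ≈ 14916 × 3.876/100 ≈ 578.
Year 2019: gap = -1.7 × (10.1 - 5.61) = -7.633%, loss ≈ 14916 × 7.633/100 ≈ 1139.
Year 2020: gap = -1.7 × (7.9 - 5.61) = -3.893%, loss ≈ 14916 × 3.893/100 ≈ 581.
Year 2021: gap = -1.7 × (7.49 - 5.61) = -3.196%, loss ≈ 14916 × 3.196/100 ≈ 477.
Total lost output = 578 + 1139 + 581 + 477 = 2775 billion.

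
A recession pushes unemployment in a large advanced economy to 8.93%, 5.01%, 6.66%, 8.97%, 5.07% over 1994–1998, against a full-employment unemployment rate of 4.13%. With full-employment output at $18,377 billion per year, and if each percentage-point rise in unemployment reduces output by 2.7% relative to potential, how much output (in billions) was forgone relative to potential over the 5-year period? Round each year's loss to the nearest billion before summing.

$6,942 billion

Year 1994: gap = -2.7 × (8.93 - 4.13) = -12.96%, loss ≈ 18377 × 12.96/100 ≈ 2382.
Year 1995: gap = -2.7 × (5.01 - 4.13) = -2.376%, loss ≈ 18377 × 2.376/100 ≈ 437.
Year 1996: gap = -2.7 × (6.66 - 4.13) = -6.831%, loss ≈ 18377 × 6.831/100 ≈ 1255.
Year 1997: gap = -2.7 × (8.97 - 4.13) = -13.068%, loss ≈ 18377 × 13.068/100 ≈ 2402.
Year 1998: gap = -2.7 × (5.07 - 4.13) = -2.538%, loss ≈ 18377 × 2.538/100 ≈ 466.
Total lost output = 2382 + 437 + 1255 + 2402 + 466 = 6942 billion.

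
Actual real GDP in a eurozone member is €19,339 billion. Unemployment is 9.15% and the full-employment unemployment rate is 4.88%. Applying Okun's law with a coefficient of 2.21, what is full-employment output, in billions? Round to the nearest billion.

Unemployment gap = 9.15 - 4.88 = 4.27 points, so output gap = -2.21 × 4.27 = -9.4367%.
Since Y = Y* × (1 + gap/100), Y* = 19339/0.905633 ≈ 21354 billion.

€21,354 billion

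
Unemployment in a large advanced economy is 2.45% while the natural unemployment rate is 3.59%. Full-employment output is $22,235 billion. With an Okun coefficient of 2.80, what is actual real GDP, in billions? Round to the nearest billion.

$22,945 billion

Unemployment gap = 2.45 - 3.59 = -1.14 points, so the output gap is -2.8 × (-1.14) = 3.192%.
Actual GDP = 22235 × (1 + 3.192/100) = 22235 × 1.03192 ≈ 22945 billion.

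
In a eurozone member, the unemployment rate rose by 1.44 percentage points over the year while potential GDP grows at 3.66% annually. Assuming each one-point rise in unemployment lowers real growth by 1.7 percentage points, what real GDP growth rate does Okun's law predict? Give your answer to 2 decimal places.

Growth-rate Okun's law: g_Y = g_Y* - β × Δu.
g_Y = 3.66 - 1.7 × (1.44) = 3.66 - 2.448 = 1.212%, i.e. 1.21% to 2 d.p.

1.21%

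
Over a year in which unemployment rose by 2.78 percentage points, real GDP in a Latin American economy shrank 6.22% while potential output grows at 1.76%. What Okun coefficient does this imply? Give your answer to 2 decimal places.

β ≈ 2.87

Growth form: g_Y = g_Y* - β × Δu, so β = (g_Y* - g_Y)/Δu.
β = (1.76 + 6.22)/2.78 = 7.98/2.78 = 2.87.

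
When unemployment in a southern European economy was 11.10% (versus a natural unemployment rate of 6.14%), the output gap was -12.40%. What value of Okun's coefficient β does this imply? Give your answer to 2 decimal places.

β ≈ 2.50

Okun's law: output gap = -β × (u - u*).
-12.40 = -β × (11.1 - 6.14) = -β × 4.96, so β = 12.4/4.96 = 2.50.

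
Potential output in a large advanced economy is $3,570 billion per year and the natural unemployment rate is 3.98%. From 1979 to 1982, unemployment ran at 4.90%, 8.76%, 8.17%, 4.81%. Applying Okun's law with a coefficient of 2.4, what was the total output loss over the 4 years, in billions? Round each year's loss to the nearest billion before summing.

Year 1979: gap = -2.4 × (4.9 - 3.98) = -2.208%, loss ≈ 3570 × 2.208/100 ≈ 79.
Year 1980: gap = -2.4 × (8.76 - 3.98) = -11.472%, loss ≈ 3570 × 11.472/100 ≈ 410.
Year 1981: gap = -2.4 × (8.17 - 3.98) = -10.056%, loss ≈ 3570 × 10.056/100 ≈ 359.
Year 1982: gap = -2.4 × (4.81 - 3.98) = -1.992%, loss ≈ 3570 × 1.992/100 ≈ 71.
Total lost output = 79 + 410 + 359 + 71 = 919 billion.

$919 billion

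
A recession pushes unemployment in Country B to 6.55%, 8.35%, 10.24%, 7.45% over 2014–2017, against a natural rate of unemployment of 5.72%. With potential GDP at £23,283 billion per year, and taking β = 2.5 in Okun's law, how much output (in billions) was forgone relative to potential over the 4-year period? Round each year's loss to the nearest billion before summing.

Year 2014: gap = -2.5 × (6.55 - 5.72) = -2.075%, loss ≈ 23283 × 2.075/100 ≈ 483.
Year 2015: gap = -2.5 × (8.35 - 5.72) = -6.575%, loss ≈ 23283 × 6.575/100 ≈ 1531.
Year 2016: gap = -2.5 × (10.24 - 5.72) = -11.3%, loss ≈ 23283 × 11.3/100 ≈ 2631.
Year 2017: gap = -2.5 × (7.45 - 5.72) = -4.325%, loss ≈ 23283 × 4.325/100 ≈ 1007.
Total lost output = 483 + 1531 + 2631 + 1007 = 5652 billion.

£5,652 billion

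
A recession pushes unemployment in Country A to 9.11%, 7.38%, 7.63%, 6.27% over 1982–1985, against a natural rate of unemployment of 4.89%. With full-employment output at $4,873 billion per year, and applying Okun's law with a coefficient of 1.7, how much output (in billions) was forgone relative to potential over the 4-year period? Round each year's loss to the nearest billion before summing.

$897 billion

Year 1982: gap = -1.7 × (9.11 - 4.89) = -7.174%, loss ≈ 4873 × 7.174/100 ≈ 350.
Year 1983: gap = -1.7 × (7.38 - 4.89) = -4.233%, loss ≈ 4873 × 4.233/100 ≈ 206.
Year 1984: gap = -1.7 × (7.63 - 4.89) = -4.658%, loss ≈ 4873 × 4.658/100 ≈ 227.
Year 1985: gap = -1.7 × (6.27 - 4.89) = -2.346%, loss ≈ 4873 × 2.346/100 ≈ 114.
Total lost output = 350 + 206 + 227 + 114 = 897 billion.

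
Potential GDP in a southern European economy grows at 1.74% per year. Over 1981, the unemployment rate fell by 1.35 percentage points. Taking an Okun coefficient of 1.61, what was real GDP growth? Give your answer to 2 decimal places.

Growth-rate Okun's law: g_Y = g_Y* - β × Δu.
g_Y = 1.74 - 1.61 × (-1.35) = 1.74 + 2.1735 = 3.9135%, i.e. 3.91% to 2 d.p.

3.91%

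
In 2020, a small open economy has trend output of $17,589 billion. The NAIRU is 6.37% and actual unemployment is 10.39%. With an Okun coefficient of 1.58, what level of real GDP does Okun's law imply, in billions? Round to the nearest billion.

$16,472 billion

Unemployment gap = 10.39 - 6.37 = 4.02 points, so the output gap is -1.58 × 4.02 = -6.3516%.
Actual GDP = 17589 × (1 - 6.3516/100) = 17589 × 0.936484 ≈ 16472 billion.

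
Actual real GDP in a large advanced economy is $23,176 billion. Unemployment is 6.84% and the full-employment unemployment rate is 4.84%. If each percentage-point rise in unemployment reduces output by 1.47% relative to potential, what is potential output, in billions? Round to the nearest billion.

Unemployment gap = 6.84 - 4.84 = 2 points, so output gap = -1.47 × 2 = -2.94%.
Since Y = Y* × (1 + gap/100), Y* = 23176/0.9706 ≈ 23878 billion.

$23,878 billion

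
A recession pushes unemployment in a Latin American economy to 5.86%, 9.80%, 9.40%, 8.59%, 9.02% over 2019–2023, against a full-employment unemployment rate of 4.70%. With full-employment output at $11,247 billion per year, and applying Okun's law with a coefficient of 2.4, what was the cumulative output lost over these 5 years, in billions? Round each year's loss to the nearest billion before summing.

Year 2019: gap = -2.4 × (5.86 - 4.7) = -2.784%, loss ≈ 11247 × 2.784/100 ≈ 313.
Year 2020: gap = -2.4 × (9.8 - 4.7) = -12.24%, loss ≈ 11247 × 12.24/100 ≈ 1377.
Year 2021: gap = -2.4 × (9.4 - 4.7) = -11.28%, loss ≈ 11247 × 11.28/100 ≈ 1269.
Year 2022: gap = -2.4 × (8.59 - 4.7) = -9.336%, loss ≈ 11247 × 9.336/100 ≈ 1050.
Year 2023: gap = -2.4 × (9.02 - 4.7) = -10.368%, loss ≈ 11247 × 10.368/100 ≈ 1166.
Total lost output = 313 + 1377 + 1269 + 1050 + 1166 = 5175 billion.

$5,175 billion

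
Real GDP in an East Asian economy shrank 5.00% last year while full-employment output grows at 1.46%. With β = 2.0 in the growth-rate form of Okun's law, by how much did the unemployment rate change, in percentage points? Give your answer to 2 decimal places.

3.23 percentage points

Growth-rate Okun's law: g_Y = g_Y* - β × Δu, so Δu = (g_Y* - g_Y)/β.
Δu = (1.46 + 5)/2.0 = 6.46/2.0 = 3.23 percentage points.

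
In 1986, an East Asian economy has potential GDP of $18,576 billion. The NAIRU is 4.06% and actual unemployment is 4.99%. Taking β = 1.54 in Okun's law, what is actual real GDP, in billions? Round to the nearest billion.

$18,310 billion

Unemployment gap = 4.99 - 4.06 = 0.93 points, so the output gap is -1.54 × 0.93 = -1.4322%.
Actual GDP = 18576 × (1 - 1.4322/100) = 18576 × 0.985678 ≈ 18310 billion.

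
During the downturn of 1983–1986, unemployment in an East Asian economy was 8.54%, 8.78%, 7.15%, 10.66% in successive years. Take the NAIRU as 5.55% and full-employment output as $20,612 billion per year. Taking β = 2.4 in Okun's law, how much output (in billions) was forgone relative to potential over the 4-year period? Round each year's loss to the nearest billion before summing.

$6,397 billion

Year 1983: gap = -2.4 × (8.54 - 5.55) = -7.176%, loss ≈ 20612 × 7.176/100 ≈ 1479.
Year 1984: gap = -2.4 × (8.78 - 5.55) = -7.752%, loss ≈ 20612 × 7.752/100 ≈ 1598.
Year 1985: gap = -2.4 × (7.15 - 5.55) = -3.84%, loss ≈ 20612 × 3.84/100 ≈ 792.
Year 1986: gap = -2.4 × (10.66 - 5.55) = -12.264%, loss ≈ 20612 × 12.264/100 ≈ 2528.
Total lost output = 1479 + 1598 + 792 + 2528 = 6397 billion.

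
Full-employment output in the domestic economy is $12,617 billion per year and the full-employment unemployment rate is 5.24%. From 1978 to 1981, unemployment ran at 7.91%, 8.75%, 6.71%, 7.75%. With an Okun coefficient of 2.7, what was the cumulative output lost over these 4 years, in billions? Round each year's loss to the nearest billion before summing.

$3,462 billion

Year 1978: gap = -2.7 × (7.91 - 5.24) = -7.209%, loss ≈ 12617 × 7.209/100 ≈ 910.
Year 1979: gap = -2.7 × (8.75 - 5.24) = -9.477%, loss ≈ 12617 × 9.477/100 ≈ 1196.
Year 1980: gap = -2.7 × (6.71 - 5.24) = -3.969%, loss ≈ 12617 × 3.969/100 ≈ 501.
Year 1981: gap = -2.7 × (7.75 - 5.24) = -6.777%, loss ≈ 12617 × 6.777/100 ≈ 855.
Total lost output = 910 + 1196 + 501 + 855 = 3462 billion.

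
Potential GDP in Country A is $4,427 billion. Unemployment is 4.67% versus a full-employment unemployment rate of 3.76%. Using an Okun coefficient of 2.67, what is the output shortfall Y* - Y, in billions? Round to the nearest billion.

Output gap = -2.67 × (4.67 - 3.76) = -2.67 × 0.91 = -2.4297%.
Actual GDP ≈ 4427 × 0.975703 ≈ 4319 billion, so the shortfall is 4427 - 4319 = 108 billion.

$108 billion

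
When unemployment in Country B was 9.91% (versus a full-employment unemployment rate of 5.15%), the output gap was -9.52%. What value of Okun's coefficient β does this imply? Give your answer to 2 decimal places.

β ≈ 2.00

Okun's law: output gap = -β × (u - u*).
-9.52 = -β × (9.91 - 5.15) = -β × 4.76, so β = 9.52/4.76 = 2.00.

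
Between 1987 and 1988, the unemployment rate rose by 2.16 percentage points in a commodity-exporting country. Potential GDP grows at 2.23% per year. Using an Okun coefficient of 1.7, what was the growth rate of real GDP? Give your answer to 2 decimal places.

-1.44%

Growth-rate Okun's law: g_Y = g_Y* - β × Δu.
g_Y = 2.23 - 1.7 × (2.16) = 2.23 - 3.672 = -1.442%, i.e. -1.44% to 2 d.p.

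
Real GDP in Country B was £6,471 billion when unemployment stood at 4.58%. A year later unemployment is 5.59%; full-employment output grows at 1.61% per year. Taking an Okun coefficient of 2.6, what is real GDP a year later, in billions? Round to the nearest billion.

£6,405 billion

Δu = 5.59 - 4.58 = 1.01 points.
Okun's law (growth form): g_Y = g_Y* - β × Δu = 1.61 - 2.6 × (1.01) = 1.61 - 2.626 = -1.016%.
Real GDP in the next year = 6471 × (1 - 1.016/100) = 6471 × 0.98984 ≈ 6405 billion.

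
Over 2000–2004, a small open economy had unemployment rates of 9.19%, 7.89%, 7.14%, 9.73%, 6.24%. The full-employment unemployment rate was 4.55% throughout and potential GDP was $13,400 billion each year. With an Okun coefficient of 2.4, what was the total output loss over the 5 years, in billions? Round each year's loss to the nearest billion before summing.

Year 2000: gap = -2.4 × (9.19 - 4.55) = -11.136%, loss ≈ 13400 × 11.136/100 ≈ 1492.
Year 2001: gap = -2.4 × (7.89 - 4.55) = -8.016%, loss ≈ 13400 × 8.016/100 ≈ 1074.
Year 2002: gap = -2.4 × (7.14 - 4.55) = -6.216%, loss ≈ 13400 × 6.216/100 ≈ 833.
Year 2003: gap = -2.4 × (9.73 - 4.55) = -12.432%, loss ≈ 13400 × 12.432/100 ≈ 1666.
Year 2004: gap = -2.4 × (6.24 - 4.55) = -4.056%, loss ≈ 13400 × 4.056/100 ≈ 544.
Total lost output = 1492 + 1074 + 833 + 1666 + 544 = 5609 billion.

$5,609 billion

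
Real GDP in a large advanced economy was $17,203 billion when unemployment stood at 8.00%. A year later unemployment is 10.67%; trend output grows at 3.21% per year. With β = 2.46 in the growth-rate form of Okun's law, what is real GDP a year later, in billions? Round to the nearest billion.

$16,625 billion

Δu = 10.67 - 8 = 2.67 points.
Okun's law (growth form): g_Y = g_Y* - β × Δu = 3.21 - 2.46 × (2.67) = 3.21 - 6.5682 = -3.3582%.
Real GDP in the next year = 17203 × (1 - 3.3582/100) = 17203 × 0.966418 ≈ 16625 billion.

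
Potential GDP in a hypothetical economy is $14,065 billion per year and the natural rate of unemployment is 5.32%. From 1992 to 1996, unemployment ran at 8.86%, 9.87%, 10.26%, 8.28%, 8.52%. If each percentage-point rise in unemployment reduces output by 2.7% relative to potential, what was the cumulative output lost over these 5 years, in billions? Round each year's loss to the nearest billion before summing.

Year 1992: gap = -2.7 × (8.86 - 5.32) = -9.558%, loss ≈ 14065 × 9.558/100 ≈ 1344.
Year 1993: gap = -2.7 × (9.87 - 5.32) = -12.285%, loss ≈ 14065 × 12.285/100 ≈ 1728.
Year 1994: gap = -2.7 × (10.26 - 5.32) = -13.338%, loss ≈ 14065 × 13.338/100 ≈ 1876.
Year 1995: gap = -2.7 × (8.28 - 5.32) = -7.992%, loss ≈ 14065 × 7.992/100 ≈ 1124.
Year 1996: gap = -2.7 × (8.52 - 5.32) = -8.64%, loss ≈ 14065 × 8.64/100 ≈ 1215.
Total lost output = 1344 + 1728 + 1876 + 1124 + 1215 = 7287 billion.

$7,287 billion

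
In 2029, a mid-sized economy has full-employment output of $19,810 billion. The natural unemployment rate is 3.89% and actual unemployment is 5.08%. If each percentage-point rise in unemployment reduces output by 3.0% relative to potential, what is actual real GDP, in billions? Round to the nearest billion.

$19,103 billion

Unemployment gap = 5.08 - 3.89 = 1.19 points, so the output gap is -3 × 1.19 = -3.57%.
Actual GDP = 19810 × (1 - 3.57/100) = 19810 × 0.9643 ≈ 19103 billion.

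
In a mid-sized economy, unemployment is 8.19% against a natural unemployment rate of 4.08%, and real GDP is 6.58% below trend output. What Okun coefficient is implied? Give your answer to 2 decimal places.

Okun's law: output gap = -β × (u - u*).
-6.58 = -β × (8.19 - 4.08) = -β × 4.11, so β = 6.58/4.11 = 1.60.

β ≈ 1.60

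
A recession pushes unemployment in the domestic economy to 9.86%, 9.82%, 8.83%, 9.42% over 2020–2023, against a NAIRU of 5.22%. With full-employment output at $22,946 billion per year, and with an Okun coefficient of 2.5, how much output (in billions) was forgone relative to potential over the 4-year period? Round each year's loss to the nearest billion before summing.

$9,781 billion

Year 2020: gap = -2.5 × (9.86 - 5.22) = -11.6%, loss ≈ 22946 × 11.6/100 ≈ 2662.
Year 2021: gap = -2.5 × (9.82 - 5.22) = -11.5%, loss ≈ 22946 × 11.5/100 ≈ 2639.
Year 2022: gap = -2.5 × (8.83 - 5.22) = -9.025%, loss ≈ 22946 × 9.025/100 ≈ 2071.
Year 2023: gap = -2.5 × (9.42 - 5.22) = -10.5%, loss ≈ 22946 × 10.5/100 ≈ 2409.
Total lost output = 2662 + 2639 + 2071 + 2409 = 9781 billion.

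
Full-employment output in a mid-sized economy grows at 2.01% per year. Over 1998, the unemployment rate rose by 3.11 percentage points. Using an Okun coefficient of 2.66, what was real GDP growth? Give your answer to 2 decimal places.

Growth-rate Okun's law: g_Y = g_Y* - β × Δu.
g_Y = 2.01 - 2.66 × (3.11) = 2.01 - 8.2726 = -6.2626%, i.e. -6.26% to 2 d.p.

-6.26%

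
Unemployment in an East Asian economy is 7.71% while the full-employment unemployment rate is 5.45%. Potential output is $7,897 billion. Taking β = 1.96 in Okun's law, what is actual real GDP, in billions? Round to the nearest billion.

Unemployment gap = 7.71 - 5.45 = 2.26 points, so the output gap is -1.96 × 2.26 = -4.4296%.
Actual GDP = 7897 × (1 - 4.4296/100) = 7897 × 0.955704 ≈ 7547 billion.

$7,547 billion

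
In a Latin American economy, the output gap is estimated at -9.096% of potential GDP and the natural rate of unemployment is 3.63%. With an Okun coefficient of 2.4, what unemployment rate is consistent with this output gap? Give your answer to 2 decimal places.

7.42%

From Okun's law, u - u* = -(output gap)/β = -(-9.096)/2.4 = 3.79 points.
So u = 3.63 + 3.79 = 7.42%.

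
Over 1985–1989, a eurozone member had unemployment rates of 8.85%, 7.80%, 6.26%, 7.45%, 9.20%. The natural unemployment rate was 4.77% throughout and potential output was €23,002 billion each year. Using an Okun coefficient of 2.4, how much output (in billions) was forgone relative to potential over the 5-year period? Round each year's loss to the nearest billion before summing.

€8,673 billion

Year 1985: gap = -2.4 × (8.85 - 4.77) = -9.792%, loss ≈ 23002 × 9.792/100 ≈ 2252.
Year 1986: gap = -2.4 × (7.8 - 4.77) = -7.272%, loss ≈ 23002 × 7.272/100 ≈ 1673.
Year 1987: gap = -2.4 × (6.26 - 4.77) = -3.576%, loss ≈ 23002 × 3.576/100 ≈ 823.
Year 1988: gap = -2.4 × (7.45 - 4.77) = -6.432%, loss ≈ 23002 × 6.432/100 ≈ 1479.
Year 1989: gap = -2.4 × (9.2 - 4.77) = -10.632%, loss ≈ 23002 × 10.632/100 ≈ 2446.
Total lost output = 2252 + 1673 + 823 + 1479 + 2446 = 8673 billion.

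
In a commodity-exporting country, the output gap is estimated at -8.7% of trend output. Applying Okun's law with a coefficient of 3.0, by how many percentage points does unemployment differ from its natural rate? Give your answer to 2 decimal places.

2.90 percentage points

Okun's law: output gap = -β × (u - u*), so u - u* = -(output gap)/β.
u - u* = -(-8.7)/3.0 = 2.9 percentage points.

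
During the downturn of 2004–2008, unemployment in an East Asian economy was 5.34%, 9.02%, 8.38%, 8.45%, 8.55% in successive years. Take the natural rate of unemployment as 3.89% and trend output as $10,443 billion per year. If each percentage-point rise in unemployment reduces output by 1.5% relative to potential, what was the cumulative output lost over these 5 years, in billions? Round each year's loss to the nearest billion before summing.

$3,178 billion

Year 2004: gap = -1.5 × (5.34 - 3.89) = -2.175%, loss ≈ 10443 × 2.175/100 ≈ 227.
Year 2005: gap = -1.5 × (9.02 - 3.89) = -7.695%, loss ≈ 10443 × 7.695/100 ≈ 804.
Year 2006: gap = -1.5 × (8.38 - 3.89) = -6.735%, loss ≈ 10443 × 6.735/100 ≈ 703.
Year 2007: gap = -1.5 × (8.45 - 3.89) = -6.84%, loss ≈ 10443 × 6.84/100 ≈ 714.
Year 2008: gap = -1.5 × (8.55 - 3.89) = -6.99%, loss ≈ 10443 × 6.99/100 ≈ 730.
Total lost output = 227 + 804 + 703 + 714 + 730 = 3178 billion.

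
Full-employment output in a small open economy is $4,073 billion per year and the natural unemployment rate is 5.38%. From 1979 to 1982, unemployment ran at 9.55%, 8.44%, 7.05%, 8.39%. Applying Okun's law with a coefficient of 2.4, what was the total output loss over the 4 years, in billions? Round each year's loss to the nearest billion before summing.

Year 1979: gap = -2.4 × (9.55 - 5.38) = -10.008%, loss ≈ 4073 × 10.008/100 ≈ 408.
Year 1980: gap = -2.4 × (8.44 - 5.38) = -7.344%, loss ≈ 4073 × 7.344/100 ≈ 299.
Year 1981: gap = -2.4 × (7.05 - 5.38) = -4.008%, loss ≈ 4073 × 4.008/100 ≈ 163.
Year 1982: gap = -2.4 × (8.39 - 5.38) = -7.224%, loss ≈ 4073 × 7.224/100 ≈ 294.
Total lost output = 408 + 299 + 163 + 294 = 1164 billion.

$1,164 billion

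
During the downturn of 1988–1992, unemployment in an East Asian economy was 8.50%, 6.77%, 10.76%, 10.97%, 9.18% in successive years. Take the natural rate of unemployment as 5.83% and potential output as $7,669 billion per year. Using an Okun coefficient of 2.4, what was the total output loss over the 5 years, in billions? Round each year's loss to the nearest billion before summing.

Year 1988: gap = -2.4 × (8.5 - 5.83) = -6.408%, loss ≈ 7669 × 6.408/100 ≈ 491.
Year 1989: gap = -2.4 × (6.77 - 5.83) = -2.256%, loss ≈ 7669 × 2.256/100 ≈ 173.
Year 1990: gap = -2.4 × (10.76 - 5.83) = -11.832%, loss ≈ 7669 × 11.832/100 ≈ 907.
Year 1991: gap = -2.4 × (10.97 - 5.83) = -12.336%, loss ≈ 7669 × 12.336/100 ≈ 946.
Year 1992: gap = -2.4 × (9.18 - 5.83) = -8.04%, loss ≈ 7669 × 8.04/100 ≈ 617.
Total lost output = 491 + 173 + 907 + 946 + 617 = 3134 billion.

$3,134 billion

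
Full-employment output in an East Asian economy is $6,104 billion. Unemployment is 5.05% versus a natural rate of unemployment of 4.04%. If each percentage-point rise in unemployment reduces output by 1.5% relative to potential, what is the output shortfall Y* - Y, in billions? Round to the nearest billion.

Output gap = -1.5 × (5.05 - 4.04) = -1.5 × 1.01 = -1.515%.
Actual GDP ≈ 6104 × 0.98485 ≈ 6012 billion, so the shortfall is 6104 - 6012 = 92 billion.

$92 billion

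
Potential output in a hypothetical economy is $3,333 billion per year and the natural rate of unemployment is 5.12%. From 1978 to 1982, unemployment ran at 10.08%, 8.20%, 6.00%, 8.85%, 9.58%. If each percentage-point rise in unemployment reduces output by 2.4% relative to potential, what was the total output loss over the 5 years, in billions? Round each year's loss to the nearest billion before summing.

$1,368 billion

Year 1978: gap = -2.4 × (10.08 - 5.12) = -11.904%, loss ≈ 3333 × 11.904/100 ≈ 397.
Year 1979: gap = -2.4 × (8.2 - 5.12) = -7.392%, loss ≈ 3333 × 7.392/100 ≈ 246.
Year 1980: gap = -2.4 × (6 - 5.12) = -2.112%, loss ≈ 3333 × 2.112/100 ≈ 70.
Year 1981: gap = -2.4 × (8.85 - 5.12) = -8.952%, loss ≈ 3333 × 8.952/100 ≈ 298.
Year 1982: gap = -2.4 × (9.58 - 5.12) = -10.704%, loss ≈ 3333 × 10.704/100 ≈ 357.
Total lost output = 397 + 246 + 70 + 298 + 357 = 1368 billion.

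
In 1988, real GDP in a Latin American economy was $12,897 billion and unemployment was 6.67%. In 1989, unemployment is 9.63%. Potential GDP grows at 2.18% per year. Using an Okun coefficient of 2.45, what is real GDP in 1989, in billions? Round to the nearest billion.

$12,243 billion

Δu = 9.63 - 6.67 = 2.96 points.
Okun's law (growth form): g_Y = g_Y* - β × Δu = 2.18 - 2.45 × (2.96) = 2.18 - 7.252 = -5.072%.
Real GDP in the next year = 12897 × (1 - 5.072/100) = 12897 × 0.94928 ≈ 12243 billion.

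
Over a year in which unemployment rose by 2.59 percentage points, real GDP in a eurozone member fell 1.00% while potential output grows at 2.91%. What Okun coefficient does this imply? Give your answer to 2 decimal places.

Growth form: g_Y = g_Y* - β × Δu, so β = (g_Y* - g_Y)/Δu.
β = (2.91 + 1)/2.59 = 3.91/2.59 = 1.51.

β ≈ 1.51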